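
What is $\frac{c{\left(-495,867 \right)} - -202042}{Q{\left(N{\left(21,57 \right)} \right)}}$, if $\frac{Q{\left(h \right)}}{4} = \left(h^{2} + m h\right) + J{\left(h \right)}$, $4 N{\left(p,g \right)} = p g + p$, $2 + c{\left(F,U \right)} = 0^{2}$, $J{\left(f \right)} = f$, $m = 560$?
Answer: $\frac{202040}{1054179} \approx 0.19166$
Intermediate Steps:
$c{\left(F,U \right)} = -2$ ($c{\left(F,U \right)} = -2 + 0^{2} = -2 + 0 = -2$)
$N{\left(p,g \right)} = \frac{p}{4} + \frac{g p}{4}$ ($N{\left(p,g \right)} = \frac{p g + p}{4} = \frac{g p + p}{4} = \frac{p + g p}{4} = \frac{p}{4} + \frac{g p}{4}$)
$Q{\left(h \right)} = 4 h^{2} + 2244 h$ ($Q{\left(h \right)} = 4 \left(\left(h^{2} + 560 h\right) + h\right) = 4 \left(h^{2} + 561 h\right) = 4 h^{2} + 2244 h$)
$\frac{c{\left(-495,867 \right)} - -202042}{Q{\left(N{\left(21,57 \right)} \right)}} = \frac{-2 - -202042}{4 \cdot \frac{1}{4} \cdot 21 \left(1 + 57\right) \left(561 + \frac{1}{4} \cdot 21 \left(1 + 57\right)\right)} = \frac{-2 + 202042}{4 \cdot \frac{1}{4} \cdot 21 \cdot 58 \left(561 + \frac{1}{4} \cdot 21 \cdot 58\right)} = \frac{202040}{4 \cdot \frac{609}{2} \left(561 + \frac{609}{2}\right)} = \frac{202040}{4 \cdot \frac{609}{2} \cdot \frac{1731}{2}} = \frac{202040}{1054179}$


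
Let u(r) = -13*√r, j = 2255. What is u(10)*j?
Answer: -29315*√10 ≈ -92702.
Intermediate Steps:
u(10)*j = -13*√10*2255 = -29315*√10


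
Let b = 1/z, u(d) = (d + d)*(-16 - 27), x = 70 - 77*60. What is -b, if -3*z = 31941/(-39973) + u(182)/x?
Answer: 2997975/2639153 ≈ 1.1360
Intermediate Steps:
x = -4550 (x = 70 - 4620 = -4550)
u(d) = -86*d (u(d) = (2*d)*(-43) = -86*d)
z = -2639153/2997975 (z = -(31941/(-39973) - 86*182/(-4550))/3 = -(31941*(-1/39973) - 15652*(-1/4550))/3 = -(-31941/39973 + 86/25)/3 = -⅓*2639153/999325 = -2639153/2997975 ≈ -0.88031)
b = -2997975/2639153 (b = 1/(-2639153/2997975) = -2997975/2639153 ≈ -1.1360)
-b = -1*(-2997975/2639153) = 2997975/2639153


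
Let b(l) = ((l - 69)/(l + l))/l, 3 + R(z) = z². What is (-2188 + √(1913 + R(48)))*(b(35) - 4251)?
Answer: 11393992496/1225 - 5207492*√86/175 ≈ 9.0253e+6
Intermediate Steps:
R(z) = -3 + z²
b(l) = (-69 + l)/(2*l²) (b(l) = ((-69 + l)/((2*l)))/l = ((-69 + l)*(1/(2*l)))/l = ((-69 + l)/(2*l))/l = (-69 + l)/(2*l²))
(-2188 + √(1913 + R(48)))*(b(35) - 4251) = (-2188 + √(1913 + (-3 + 48²)))*((½)*(-69 + 35)/35² - 4251) = (-2188 + √(1913 + (-3 + 2304)))*((½)*(1/1225)*(-34) - 4251) = (-2188 + √(1913 + 2301))*(-17/1225 - 4251) = (-2188 + √4214)*(-5207492/1225) = (-2188 + 7*√86)*(-5207492/1225) = 11393992496/1225 - 5207492*√86/175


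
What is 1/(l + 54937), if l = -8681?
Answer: 1/46256 ≈ 2.1619e-5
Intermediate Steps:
1/(l + 54937) = 1/(-8681 + 54937) = 1/46256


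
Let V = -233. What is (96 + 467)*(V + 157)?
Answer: -42788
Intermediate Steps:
(96 + 467)*(V + 157) = (96 + 467)*(-233 + 157) = 563*(-76) = -42788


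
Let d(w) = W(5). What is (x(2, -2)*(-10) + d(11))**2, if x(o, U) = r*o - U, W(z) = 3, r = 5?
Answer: 13689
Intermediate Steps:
x(o, U) = -U + 5*o (x(o, U) = 5*o - U = -U + 5*o)
d(w) = 3
(x(2, -2)*(-10) + d(11))**2 = ((-1*(-2) + 5*2)*(-10) + 3)**2 = ((2 + 10)*(-10) + 3)**2 = (12*(-10) + 3)**2 = (-120 + 3)**2 = (-117)**2 = 13689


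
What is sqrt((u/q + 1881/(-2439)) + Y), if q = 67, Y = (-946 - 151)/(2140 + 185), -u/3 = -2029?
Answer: sqrt(6387625207431921)/8443005 ≈ 9.4661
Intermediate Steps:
u = 6087 (u = -3*(-2029) = 6087)
Y = -1097/2325 ≈ -0.47183
sqrt((u/q + 1881/(-2439)) + Y) = sqrt((6087/67 + 1881/(-2439)) - 1097/2325) = sqrt((6087*(1/67) + 1881*(-1/2439)) - 1097/2325) = sqrt((6087/67 - 209/271) - 1097/2325) = sqrt(1635574/18157 - 1097/2325) = sqrt(3782791321/42215025) = sqrt(6387625207431921)/8443005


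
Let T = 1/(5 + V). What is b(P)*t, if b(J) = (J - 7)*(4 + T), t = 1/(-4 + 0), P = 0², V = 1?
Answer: 175/24 ≈ 7.2917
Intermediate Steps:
T = ⅙ (T = 1/(5 + 1) = 1/6 = ⅙ ≈ 0.16667)
P = 0
t = -¼ (t = 1/(-4) = -¼ ≈ -0.25000)
b(J) = -175/6 + 25*J/6 (b(J) = (J - 7)*(4 + ⅙) = (-7 + J)*(25/6) = -175/6 + 25*J/6)
b(P)*t = (-175/6 + (25/6)*0)*(-¼) = (-175/6 + 0)*(-¼) = -175/6*(-¼) = 175/24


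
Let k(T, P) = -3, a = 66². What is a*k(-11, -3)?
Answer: -13068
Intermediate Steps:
a = 4356
a*k(-11, -3) = 4356*(-3) = -13068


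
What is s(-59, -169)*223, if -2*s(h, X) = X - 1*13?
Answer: 20293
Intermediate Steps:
s(h, X) = 13/2 - X/2 (s(h, X) = -(X - 1*13)/2 = -(X - 13)/2 = -(-13 + X)/2 = 13/2 - X/2)
s(-59, -169)*223 = (13/2 - ½*(-169))*223 = (13/2 + 169/2)*223 = 91*223 = 20293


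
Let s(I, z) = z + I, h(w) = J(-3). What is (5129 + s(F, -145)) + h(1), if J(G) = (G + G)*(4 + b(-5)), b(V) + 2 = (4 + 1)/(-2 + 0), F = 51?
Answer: 5038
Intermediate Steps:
b(V) = -9/2 (b(V) = -2 + (4 + 1)/(-2 + 0) = -2 + 5/(-2) = -2 + 5*(-1/2) = -2 - 5/2 = -9/2)
J(G) = -G (J(G) = (G + G)*(4 - 9/2) = (2*G)*(-1/2) = -G)
h(w) = 3 (h(w) = -1*(-3) = 3)
s(I, z) = I + z
(5129 + s(F, -145)) + h(1) = (5129 + (51 - 145)) + 3 = (5129 - 94) + 3 = 5035 + 3 = 5038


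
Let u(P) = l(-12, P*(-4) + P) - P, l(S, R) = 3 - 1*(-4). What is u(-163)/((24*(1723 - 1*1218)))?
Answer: 17/1212 ≈ 0.014026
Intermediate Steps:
l(S, R) = 7 (l(S, R) = 3 + 4 = 7)
u(P) = 7 - P
u(-163)/((24*(1723 - 1*1218))) = (7 - 1*(-163))/((24*(1723 - 1*1218))) = (7 + 163)/((24*(1723 - 1218))) = 170/((24*505)) = 170/12120 = 170*(1/12120) = 17/1212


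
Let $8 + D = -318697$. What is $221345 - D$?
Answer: $540050$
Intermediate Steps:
$D = -318705$ ($D = -8 - 318697 = -318705$)
$221345 - D = 221345 - -318705 = 221345 + 318705 = 540050$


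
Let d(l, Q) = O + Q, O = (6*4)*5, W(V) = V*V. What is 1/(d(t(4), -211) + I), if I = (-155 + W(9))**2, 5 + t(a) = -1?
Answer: 1/5385 ≈ 0.00018570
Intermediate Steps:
W(V) = V**2
O = 120 (O = 24*5 = 120)
t(a) = -6 (t(a) = -5 - 1 = -6)
d(l, Q) = 120 + Q
I = 5476 (I = (-155 + 9**2)**2 = (-155 + 81)**2 = (-74)**2 = 5476)
1/(d(t(4), -211) + I) = 1/((120 - 211) + 5476) = 1/(-91 + 5476) = 1/5385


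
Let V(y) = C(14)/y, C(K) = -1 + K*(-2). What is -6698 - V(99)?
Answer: -663073/99 ≈ -6697.7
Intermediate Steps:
C(K) = -1 - 2*K
V(y) = -29/y (V(y) = (-1 - 2*14)/y = (-1 - 28)/y = -29/y)
-6698 - V(99) = -6698 - (-29)/99 = -6698 - 1*(-29/99) = -6698 + 29/99 = -663073/99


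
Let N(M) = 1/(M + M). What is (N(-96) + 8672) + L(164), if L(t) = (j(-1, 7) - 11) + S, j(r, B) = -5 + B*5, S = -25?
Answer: 1663871/192 ≈ 8666.0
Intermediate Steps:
j(r, B) = -5 + 5*B
L(t) = -6 (L(t) = ((-5 + 5*7) - 11) - 25 = ((-5 + 35) - 11) - 25 = (30 - 11) - 25 = 19 - 25 = -6)
N(M) = 1/(2*M)
(N(-96) + 8672) + L(164) = ((½)/(-96) + 8672) - 6 = ((½)*(-1/96) + 8672) - 6 = (-1/192 + 8672) - 6 = 1665023/192 - 6 = 1663871/192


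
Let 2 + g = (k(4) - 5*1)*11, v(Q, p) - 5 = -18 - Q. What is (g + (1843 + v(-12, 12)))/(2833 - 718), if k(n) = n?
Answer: 1829/2115 ≈ 0.86478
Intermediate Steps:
v(Q, p) = -13 - Q (v(Q, p) = 5 + (-18 - Q) = -13 - Q)
g = -13 (g = -2 + (4 - 5*1)*11 = -2 + (4 - 5)*11 = -2 - 1*11 = -2 - 11 = -13)
(g + (1843 + v(-12, 12)))/(2833 - 718) = (-13 + (1843 + (-13 - 1*(-12))))/(2833 - 718) = (-13 + (1843 + (-13 + 12)))/2115 = (-13 + (1843 - 1))*(1/2115) = (-13 + 1842)*(1/2115) = 1829*(1/2115) = 1829/2115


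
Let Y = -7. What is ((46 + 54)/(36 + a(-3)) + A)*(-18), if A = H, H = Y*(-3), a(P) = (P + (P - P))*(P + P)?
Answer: -1234/3 ≈ -411.33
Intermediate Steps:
a(P) = 2*P² (a(P) = (P + 0)*(2*P) = P*(2*P) = 2*P²)
H = 21 (H = -7*(-3) = 21)
A = 21
((46 + 54)/(36 + a(-3)) + A)*(-18) = ((46 + 54)/(36 + 2*(-3)²) + 21)*(-18) = (100/(36 + 2*9) + 21)*(-18) = (100/(36 + 18) + 21)*(-18) = (100/54 + 21)*(-18) = (100*(1/54) + 21)*(-18) = (50/27 + 21)*(-18) = (617/27)*(-18) = -1234/3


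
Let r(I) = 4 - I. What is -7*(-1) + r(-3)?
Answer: 14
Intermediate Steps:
-7*(-1) + r(-3) = -7*(-1) + (4 - 1*(-3)) = 7 + (4 + 3) = 7 + 7 = 14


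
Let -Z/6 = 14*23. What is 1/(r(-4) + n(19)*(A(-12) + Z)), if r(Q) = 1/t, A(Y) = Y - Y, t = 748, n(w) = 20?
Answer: -748/28902719 ≈ -2.5880e-5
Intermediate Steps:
Z = -1932 (Z = -84*23 = -6*322 = -1932)
A(Y) = 0
r(Q) = 1/748
1/(r(-4) + n(19)*(A(-12) + Z)) = 1/(1/748 + 20*(0 - 1932)) = 1/(1/748 + 20*(-1932)) = 1/(1/748 - 38640) = 1/(-28902719/748) = -748/28902719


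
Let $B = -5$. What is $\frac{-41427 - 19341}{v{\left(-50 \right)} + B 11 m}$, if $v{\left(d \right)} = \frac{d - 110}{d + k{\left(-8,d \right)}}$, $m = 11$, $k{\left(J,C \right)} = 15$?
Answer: $\frac{47264}{467} \approx 101.21$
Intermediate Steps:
$v{\left(d \right)} = \frac{-110 + d}{15 + d}$ ($v{\left(d \right)} = \frac{d - 110}{d + 15} = \frac{-110 + d}{15 + d}$)
$\frac{-41427 - 19341}{v{\left(-50 \right)} + B 11 m} = \frac{-41427 - 19341}{\frac{-110 - 50}{15 - 50} + \left(-5\right) 11 \cdot 11} = - \frac{60768}{\frac{1}{-35} \left(-160\right) - 605} = - \frac{60768}{\left(- \frac{1}{35}\right) \left(-160\right) - 605} = - \frac{60768}{\frac{32}{7} - 605} = - \frac{60768}{- \frac{4203}{7}} = \left(-60768\right) \left(- \frac{7}{4203}\right) = \frac{47264}{467}$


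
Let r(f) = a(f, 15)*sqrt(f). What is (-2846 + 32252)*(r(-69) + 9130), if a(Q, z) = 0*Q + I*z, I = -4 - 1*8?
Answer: 268476780 - 5293080*I*sqrt(69) ≈ 2.6848e+8 - 4.3968e+7*I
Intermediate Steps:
I = -12 (I = -4 - 8 = -12)
a(Q, z) = -12*z (a(Q, z) = 0*Q - 12*z = 0 - 12*z = -12*z)
r(f) = -180*sqrt(f) (r(f) = (-12*15)*sqrt(f) = -180*sqrt(f))
(-2846 + 32252)*(r(-69) + 9130) = (-2846 + 32252)*(-180*I*sqrt(69) + 9130) = 29406*(-180*I*sqrt(69) + 9130) = 29406*(9130 - 180*I*sqrt(69)) = 268476780 - 5293080*I*sqrt(69)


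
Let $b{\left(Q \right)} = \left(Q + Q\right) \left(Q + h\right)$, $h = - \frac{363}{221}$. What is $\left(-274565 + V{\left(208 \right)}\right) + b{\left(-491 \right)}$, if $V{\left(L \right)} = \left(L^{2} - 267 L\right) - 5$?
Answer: $\frac{43522186}{221} \approx 1.9693 \cdot 10^{5}$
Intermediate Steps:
$h = - \frac{363}{221}$ ($h = \left(-363\right) \frac{1}{221} = - \frac{363}{221} \approx -1.6425$)
$V{\left(L \right)} = -5 + L^{2} - 267 L$
$b{\left(Q \right)} = 2 Q \left(- \frac{363}{221} + Q\right)$ ($b{\left(Q \right)} = \left(Q + Q\right) \left(Q - \frac{363}{221}\right) = 2 Q \left(- \frac{363}{221} + Q\right)$)
$\left(-274565 + V{\left(208 \right)}\right) + b{\left(-491 \right)} = \left(-274565 - \left(55541 - 43264\right)\right) + \frac{2}{221} \left(-491\right) \left(-363 + 221 \left(-491\right)\right) = \left(-274565 - 12277\right) + \frac{2}{221} \left(-491\right) \left(-363 - 108511\right) = \left(-274565 - 12277\right) + \frac{2}{221} \left(-491\right) \left(-108874\right) = -286842 + \frac{106914268}{221} = \frac{43522186}{221}$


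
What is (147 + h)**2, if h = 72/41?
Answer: 37197801/1681 ≈ 22128.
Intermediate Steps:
h = 72/41 (h = 72*(1/41) = 72/41 ≈ 1.7561)
(147 + h)**2 = (147 + 72/41)**2 = (6099/41)**2 = 37197801/1681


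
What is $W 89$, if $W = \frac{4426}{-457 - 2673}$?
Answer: $- \frac{196957}{1565} \approx -125.85$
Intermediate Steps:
$W = - \frac{2213}{1565}$ ($W = \frac{4426}{-457 - 2673} = \frac{4426}{-3130} = 4426 \left(- \frac{1}{3130}\right) = - \frac{2213}{1565} \approx -1.4141$)
$W 89 = \left(- \frac{2213}{1565}\right) 89 = - \frac{196957}{1565}$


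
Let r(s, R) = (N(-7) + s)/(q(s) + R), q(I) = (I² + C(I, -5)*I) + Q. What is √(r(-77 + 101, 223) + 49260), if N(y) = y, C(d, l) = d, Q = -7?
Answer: √2560732486/228 ≈ 221.95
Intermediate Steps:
q(I) = -7 + 2*I² (q(I) = (I² + I*I) - 7 = (I² + I²) - 7 = 2*I² - 7 = -7 + 2*I²)
r(s, R) = (-7 + s)/(-7 + R + 2*s²) (r(s, R) = (-7 + s)/((-7 + 2*s²) + R) = (-7 + s)/(-7 + R + 2*s²))
√(r(-77 + 101, 223) + 49260) = √((-7 + (-77 + 101))/(-7 + 223 + 2*(-77 + 101)²) + 49260) = √((-7 + 24)/(-7 + 223 + 2*24²) + 49260) = √(17/(-7 + 223 + 2*576) + 49260) = √(17/(-7 + 223 + 1152) + 49260) = √(17/1368 + 49260) = √(67387697/1368) = √2560732486/228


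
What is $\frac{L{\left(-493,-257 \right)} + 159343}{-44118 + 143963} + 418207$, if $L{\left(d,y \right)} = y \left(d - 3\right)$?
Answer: $\frac{8351232946}{19969} \approx 4.1821 \cdot 10^{5}$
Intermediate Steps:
$L{\left(d,y \right)} = y \left(-3 + d\right)$
$\frac{L{\left(-493,-257 \right)} + 159343}{-44118 + 143963} + 418207 = \frac{- 257 \left(-3 - 493\right) + 159343}{-44118 + 143963} + 418207 = \frac{\left(-257\right) \left(-496\right) + 159343}{99845} + 418207 = \left(127472 + 159343\right) \frac{1}{99845} + 418207 = 286815 \cdot \frac{1}{99845} + 418207 = \frac{57363}{19969} + 418207 = \frac{8351232946}{19969}$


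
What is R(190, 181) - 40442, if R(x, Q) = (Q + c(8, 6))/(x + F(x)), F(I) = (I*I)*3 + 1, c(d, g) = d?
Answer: -4387592833/108491 ≈ -40442.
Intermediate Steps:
F(I) = 1 + 3*I**2 (F(I) = I**2*3 + 1 = 3*I**2 + 1 = 1 + 3*I**2)
R(x, Q) = (8 + Q)/(1 + x + 3*x**2) (R(x, Q) = (Q + 8)/(x + (1 + 3*x**2)) = (8 + Q)/(1 + x + 3*x**2))
R(190, 181) - 40442 = (8 + 181)/(1 + 190 + 3*190**2) - 40442 = 189/(1 + 190 + 3*36100) - 40442 = 189/(1 + 190 + 108300) - 40442 = 189/108491 - 40442 = -4387592833/108491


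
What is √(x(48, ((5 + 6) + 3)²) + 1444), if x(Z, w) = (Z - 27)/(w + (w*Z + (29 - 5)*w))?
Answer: √1508236429/1022 ≈ 38.000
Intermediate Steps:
x(Z, w) = (-27 + Z)/(25*w + Z*w) (x(Z, w) = (-27 + Z)/(w + (Z*w + 24*w)) = (-27 + Z)/(w + (24*w + Z*w)) = (-27 + Z)/(25*w + Z*w))
√(x(48, ((5 + 6) + 3)²) + 1444) = √((-27 + 48)/((((5 + 6) + 3)²)*(25 + 48)) + 1444) = √(21/((11 + 3)²*73) + 1444) = √((1/73)*21/14² + 1444) = √((1/73)*21/196 + 1444) = √((1/196)*(1/73)*21 + 1444) = √(3/2044 + 1444) = √(2951539/2044) = √1508236429/1022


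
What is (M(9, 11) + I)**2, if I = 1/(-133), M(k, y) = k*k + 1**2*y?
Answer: 149695225/17689 ≈ 8462.6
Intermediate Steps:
M(k, y) = y + k**2 (M(k, y) = k**2 + 1*y = k**2 + y = y + k**2)
I = -1/133 ≈ -0.0075188
(M(9, 11) + I)**2 = ((11 + 9**2) - 1/133)**2 = ((11 + 81) - 1/133)**2 = (92 - 1/133)**2 = (12235/133)**2 = 149695225/17689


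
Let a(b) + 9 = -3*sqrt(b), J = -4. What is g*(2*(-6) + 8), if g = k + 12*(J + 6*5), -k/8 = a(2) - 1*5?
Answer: -1696 - 96*sqrt(2) ≈ -1831.8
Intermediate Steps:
a(b) = -9 - 3*sqrt(b)
k = 112 + 24*sqrt(2) (k = -8*((-9 - 3*sqrt(2)) - 1*5) = -8*((-9 - 3*sqrt(2)) - 5) = -8*(-14 - 3*sqrt(2)) = 112 + 24*sqrt(2) ≈ 145.94)
g = 424 + 24*sqrt(2) (g = (112 + 24*sqrt(2)) + 12*(-4 + 6*5) = (112 + 24*sqrt(2)) + 12*(-4 + 30) = (112 + 24*sqrt(2)) + 12*26 = (112 + 24*sqrt(2)) + 312 = 424 + 24*sqrt(2) ≈ 457.94)
g*(2*(-6) + 8) = (424 + 24*sqrt(2))*(2*(-6) + 8) = (424 + 24*sqrt(2))*(-12 + 8) = (424 + 24*sqrt(2))*(-4) = -1696 - 96*sqrt(2)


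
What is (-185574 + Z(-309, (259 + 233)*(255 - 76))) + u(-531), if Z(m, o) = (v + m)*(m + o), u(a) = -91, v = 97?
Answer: -18790573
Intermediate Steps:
Z(m, o) = (97 + m)*(m + o)
(-185574 + Z(-309, (259 + 233)*(255 - 76))) + u(-531) = (-185574 + ((-309)² + 97*(-309) + 97*((259 + 233)*(255 - 76)) - 309*(259 + 233)*(255 - 76))) - 91 = (-185574 + (95481 - 29973 + 97*(492*179) - 152028*179)) - 91 = (-185574 + (95481 - 29973 + 97*88068 - 309*88068)) - 91 = (-185574 + (95481 - 29973 + 8542596 - 27213012)) - 91 = (-185574 - 18604908) - 91 = -18790482 - 91 = -18790573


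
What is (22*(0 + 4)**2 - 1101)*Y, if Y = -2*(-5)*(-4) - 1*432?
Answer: 353528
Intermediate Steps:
Y = -472 (Y = 10*(-4) - 432 = -40 - 432 = -472)
(22*(0 + 4)**2 - 1101)*Y = (22*(0 + 4)**2 - 1101)*(-472) = (22*4**2 - 1101)*(-472) = (22*16 - 1101)*(-472) = (352 - 1101)*(-472) = -749*(-472) = 353528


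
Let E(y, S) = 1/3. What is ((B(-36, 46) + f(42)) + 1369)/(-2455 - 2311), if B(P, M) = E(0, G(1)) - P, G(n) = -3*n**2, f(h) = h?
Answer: -2171/7149 ≈ -0.30368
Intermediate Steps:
E(y, S) = 1/3
B(P, M) = 1/3 - P
((B(-36, 46) + f(42)) + 1369)/(-2455 - 2311) = (((1/3 - 1*(-36)) + 42) + 1369)/(-2455 - 2311) = (((1/3 + 36) + 42) + 1369)/(-4766) = ((109/3 + 42) + 1369)*(-1/4766) = (235/3 + 1369)*(-1/4766) = (4342/3)*(-1/4766) = -2171/7149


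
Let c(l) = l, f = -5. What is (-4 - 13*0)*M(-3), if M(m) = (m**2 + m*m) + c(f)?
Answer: -52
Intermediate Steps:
M(m) = -5 + 2*m**2 (M(m) = (m**2 + m*m) - 5 = (m**2 + m**2) - 5 = 2*m**2 - 5 = -5 + 2*m**2)
(-4 - 13*0)*M(-3) = (-4 - 13*0)*(-5 + 2*(-3)**2) = (-4 + 0)*(-5 + 2*9) = -4*(-5 + 18) = -4*13 = -52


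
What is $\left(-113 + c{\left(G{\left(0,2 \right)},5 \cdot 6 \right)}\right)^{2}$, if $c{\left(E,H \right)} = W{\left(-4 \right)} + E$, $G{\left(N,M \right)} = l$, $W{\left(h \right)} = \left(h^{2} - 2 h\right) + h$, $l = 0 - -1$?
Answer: $8464$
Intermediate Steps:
$l = 1$ ($l = 0 + 1 = 1$)
$W{\left(h \right)} = h^{2} - h$
$G{\left(N,M \right)} = 1$
$c{\left(E,H \right)} = 20 + E$ ($c{\left(E,H \right)} = - 4 \left(-1 - 4\right) + E = \left(-4\right) \left(-5\right) + E = 20 + E$)
$\left(-113 + c{\left(G{\left(0,2 \right)},5 \cdot 6 \right)}\right)^{2} = \left(-113 + \left(20 + 1\right)\right)^{2} = \left(-113 + 21\right)^{2} = \left(-92\right)^{2} = 8464$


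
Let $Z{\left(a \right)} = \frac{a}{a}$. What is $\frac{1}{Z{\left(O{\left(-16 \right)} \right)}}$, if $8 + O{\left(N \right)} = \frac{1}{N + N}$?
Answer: $1$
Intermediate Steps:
$O{\left(N \right)} = -8 + \frac{1}{2 N}$ ($O{\left(N \right)} = -8 + \frac{1}{N + N} = -8 + \frac{1}{2 N}$)
$Z{\left(a \right)} = 1$
$\frac{1}{Z{\left(O{\left(-16 \right)} \right)}} = 1^{-1} = 1$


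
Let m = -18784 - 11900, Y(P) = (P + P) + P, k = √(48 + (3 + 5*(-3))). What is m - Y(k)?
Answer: -30702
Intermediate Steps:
k = 6 (k = √(48 + (3 - 15)) = √(48 - 12) = √36 = 6)
Y(P) = 3*P (Y(P) = 2*P + P = 3*P)
m = -30684
m - Y(k) = -30684 - 3*6 = -30684 - 1*18 = -30684 - 18 = -30702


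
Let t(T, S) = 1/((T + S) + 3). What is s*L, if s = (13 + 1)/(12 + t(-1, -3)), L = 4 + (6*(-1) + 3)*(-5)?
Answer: 266/11 ≈ 24.182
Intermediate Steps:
L = 19 (L = 4 + (-6 + 3)*(-5) = 4 - 3*(-5) = 4 + 15 = 19)
t(T, S) = 1/(3 + S + T) (t(T, S) = 1/((S + T) + 3) = 1/(3 + S + T))
s = 14/11 (s = (13 + 1)/(12 + 1/(3 - 3 - 1)) = 14/(12 + 1/(-1)) = 14/(12 - 1) = 14/11 ≈ 1.2727)
s*L = (14/11)*19 = 266/11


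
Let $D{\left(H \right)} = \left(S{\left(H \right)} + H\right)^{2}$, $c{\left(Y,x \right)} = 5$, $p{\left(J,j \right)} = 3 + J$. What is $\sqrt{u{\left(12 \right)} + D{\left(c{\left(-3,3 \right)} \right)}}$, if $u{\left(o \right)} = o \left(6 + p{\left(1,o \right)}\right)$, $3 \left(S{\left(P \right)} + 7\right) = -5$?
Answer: $\frac{\sqrt{1201}}{3} \approx 11.552$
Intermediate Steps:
$S{\left(P \right)} = - \frac{26}{3}$ ($S{\left(P \right)} = -7 + \frac{1}{3} \left(-5\right) = -7 - \frac{5}{3} = - \frac{26}{3}$)
$u{\left(o \right)} = 10 o$ ($u{\left(o \right)} = o \left(6 + \left(3 + 1\right)\right) = o \left(6 + 4\right) = o 10 = 10 o$)
$D{\left(H \right)} = \left(- \frac{26}{3} + H\right)^{2}$
$\sqrt{u{\left(12 \right)} + D{\left(c{\left(-3,3 \right)} \right)}} = \sqrt{10 \cdot 12 + \frac{\left(-26 + 3 \cdot 5\right)^{2}}{9}} = \sqrt{120 + \frac{\left(-26 + 15\right)^{2}}{9}} = \sqrt{120 + \frac{\left(-11\right)^{2}}{9}} = \sqrt{120 + \frac{1}{9} \cdot 121} = \sqrt{120 + \frac{121}{9}} = \sqrt{\frac{1201}{9}} = \frac{\sqrt{1201}}{3}$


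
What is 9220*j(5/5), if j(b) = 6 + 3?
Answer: 82980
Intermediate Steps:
j(b) = 9
9220*j(5/5) = 9220*9 = 82980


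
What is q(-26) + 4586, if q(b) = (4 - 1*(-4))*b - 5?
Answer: 4373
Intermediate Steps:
q(b) = -5 + 8*b (q(b) = (4 + 4)*b - 5 = 8*b - 5 = -5 + 8*b)
q(-26) + 4586 = (-5 + 8*(-26)) + 4586 = (-5 - 208) + 4586 = -213 + 4586 = 4373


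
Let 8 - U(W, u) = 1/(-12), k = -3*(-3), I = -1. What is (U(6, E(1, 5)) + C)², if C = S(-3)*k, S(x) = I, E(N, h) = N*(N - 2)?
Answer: 121/144 ≈ 0.84028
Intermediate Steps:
E(N, h) = N*(-2 + N)
S(x) = -1
k = 9
C = -9 (C = -1*9 = -9)
U(W, u) = 97/12 (U(W, u) = 8 - 1/(-12) = 8 - 1*(-1/12) = 8 + 1/12 = 97/12)
(U(6, E(1, 5)) + C)² = (97/12 - 9)² = (-11/12)² = 121/144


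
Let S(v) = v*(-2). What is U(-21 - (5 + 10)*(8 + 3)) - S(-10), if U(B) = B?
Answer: -206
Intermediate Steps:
S(v) = -2*v
U(-21 - (5 + 10)*(8 + 3)) - S(-10) = (-21 - (5 + 10)*(8 + 3)) - (-2)*(-10) = (-21 - 15*11) - 1*20 = (-21 - 1*165) - 20 = (-21 - 165) - 20 = -186 - 20 = -206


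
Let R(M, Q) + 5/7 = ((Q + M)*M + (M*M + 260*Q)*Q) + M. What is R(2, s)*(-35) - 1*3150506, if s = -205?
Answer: -385535141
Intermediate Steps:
R(M, Q) = -5/7 + M + M*(M + Q) + Q*(M**2 + 260*Q) (R(M, Q) = -5/7 + (((Q + M)*M + (M*M + 260*Q)*Q) + M) = -5/7 + (((M + Q)*M + (M**2 + 260*Q)*Q) + M) = -5/7 + ((M*(M + Q) + Q*(M**2 + 260*Q)) + M) = -5/7 + (M + M*(M + Q) + Q*(M**2 + 260*Q)) = -5/7 + M + M*(M + Q) + Q*(M**2 + 260*Q))
R(2, s)*(-35) - 1*3150506 = (-5/7 + 2 + 2**2 + 260*(-205)**2 + 2*(-205) - 205*2**2)*(-35) - 1*3150506 = (-5/7 + 2 + 4 + 260*42025 - 410 - 205*4)*(-35) - 3150506 = (-5/7 + 2 + 4 + 10926500 - 410 - 820)*(-35) - 3150506 = (76476927/7)*(-35) - 3150506 = -382384635 - 3150506 = -385535141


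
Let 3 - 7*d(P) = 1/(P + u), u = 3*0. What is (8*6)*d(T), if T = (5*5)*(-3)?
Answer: 3616/175 ≈ 20.663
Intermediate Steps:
u = 0
T = -75 (T = 25*(-3) = -75)
d(P) = 3/7 - 1/(7*P) (d(P) = 3/7 - 1/(7*(P + 0)) = 3/7 - 1/(7*P))
(8*6)*d(T) = (8*6)*((⅐)*(-1 + 3*(-75))/(-75)) = 48*((⅐)*(-1/75)*(-1 - 225)) = 48*((⅐)*(-1/75)*(-226)) = 48*(226/525) = 3616/175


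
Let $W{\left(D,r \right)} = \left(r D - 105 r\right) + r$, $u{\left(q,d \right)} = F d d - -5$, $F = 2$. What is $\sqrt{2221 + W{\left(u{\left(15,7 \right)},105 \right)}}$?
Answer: $46$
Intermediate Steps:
$u{\left(q,d \right)} = 5 + 2 d^{2}$ ($u{\left(q,d \right)} = 2 d d - -5 = 2 d^{2} + 5 = 5 + 2 d^{2}$)
$W{\left(D,r \right)} = - 104 r + D r$ ($W{\left(D,r \right)} = \left(D r - 105 r\right) + r = \left(- 105 r + D r\right) + r = - 104 r + D r$)
$\sqrt{2221 + W{\left(u{\left(15,7 \right)},105 \right)}} = \sqrt{2221 + 105 \left(-104 + \left(5 + 2 \cdot 7^{2}\right)\right)} = \sqrt{2221 + 105 \left(-104 + \left(5 + 2 \cdot 49\right)\right)} = \sqrt{2221 + 105 \left(-104 + \left(5 + 98\right)\right)} = \sqrt{2221 + 105 \left(-104 + 103\right)} = \sqrt{2221 + 105 \left(-1\right)} = \sqrt{2221 - 105} = \sqrt{2116} = 46$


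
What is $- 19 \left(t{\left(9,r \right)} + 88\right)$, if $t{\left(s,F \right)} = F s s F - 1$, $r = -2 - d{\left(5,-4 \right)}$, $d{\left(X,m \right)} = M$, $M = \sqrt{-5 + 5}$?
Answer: $-7809$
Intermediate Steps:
$M = 0$ ($M = \sqrt{0} = 0$)
$d{\left(X,m \right)} = 0$
$r = -2$ ($r = -2 - 0 = -2 + 0 = -2$)
$t{\left(s,F \right)} = -1 + F^{2} s^{2}$ ($t{\left(s,F \right)} = F s^{2} F - 1 = F^{2} s^{2} - 1 = -1 + F^{2} s^{2}$)
$- 19 \left(t{\left(9,r \right)} + 88\right) = - 19 \left(\left(-1 + \left(-2\right)^{2} \cdot 9^{2}\right) + 88\right) = - 19 \left(\left(-1 + 4 \cdot 81\right) + 88\right) = - 19 \left(\left(-1 + 324\right) + 88\right) = - 19 \left(323 + 88\right) = \left(-19\right) 411 = -7809$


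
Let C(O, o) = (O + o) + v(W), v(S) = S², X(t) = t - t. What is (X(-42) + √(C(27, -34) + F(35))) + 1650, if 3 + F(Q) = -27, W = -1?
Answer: 1650 + 6*I ≈ 1650.0 + 6.0*I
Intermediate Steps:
F(Q) = -30 (F(Q) = -3 - 27 = -30)
X(t) = 0
C(O, o) = 1 + O + o (C(O, o) = (O + o) + (-1)² = (O + o) + 1 = 1 + O + o)
(X(-42) + √(C(27, -34) + F(35))) + 1650 = (0 + √((1 + 27 - 34) - 30)) + 1650 = (0 + √(-6 - 30)) + 1650 = (0 + √(-36)) + 1650 = (0 + 6*I) + 1650 = 6*I + 1650 = 1650 + 6*I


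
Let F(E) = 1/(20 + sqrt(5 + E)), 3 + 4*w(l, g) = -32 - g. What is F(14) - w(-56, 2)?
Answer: 14177/1524 - sqrt(19)/381 ≈ 9.2910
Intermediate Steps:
w(l, g) = -35/4 - g/4 (w(l, g) = -3/4 + (-32 - g)/4 = -3/4 + (-8 - g/4) = -35/4 - g/4)
F(14) - w(-56, 2) = 1/(20 + sqrt(5 + 14)) - (-35/4 - 1/4*2) = 1/(20 + sqrt(19)) - (-35/4 - 1/2) = 1/(20 + sqrt(19)) - 1*(-37/4) = 1/(20 + sqrt(19)) + 37/4 = 37/4 + 1/(20 + sqrt(19))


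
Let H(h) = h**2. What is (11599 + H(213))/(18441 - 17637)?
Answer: 14242/201 ≈ 70.856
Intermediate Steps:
(11599 + H(213))/(18441 - 17637) = (11599 + 213**2)/(18441 - 17637) = (11599 + 45369)/804 = 56968*(1/804) = 14242/201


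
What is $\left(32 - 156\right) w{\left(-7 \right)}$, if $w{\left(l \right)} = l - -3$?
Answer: $496$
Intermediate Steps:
$w{\left(l \right)} = 3 + l$ ($w{\left(l \right)} = l + 3 = 3 + l$)
$\left(32 - 156\right) w{\left(-7 \right)} = \left(32 - 156\right) \left(3 - 7\right) = \left(-124\right) \left(-4\right) = 496$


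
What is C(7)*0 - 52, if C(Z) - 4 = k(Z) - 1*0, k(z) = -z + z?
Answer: -52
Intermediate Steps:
k(z) = 0
C(Z) = 4 (C(Z) = 4 + (0 - 1*0) = 4 + (0 + 0) = 4 + 0 = 4)
C(7)*0 - 52 = 4*0 - 52 = 0 - 52 = -52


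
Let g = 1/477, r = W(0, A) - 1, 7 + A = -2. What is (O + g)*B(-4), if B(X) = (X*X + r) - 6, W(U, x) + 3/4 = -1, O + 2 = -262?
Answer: -3651883/1908 ≈ -1914.0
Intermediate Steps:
A = -9 (A = -7 - 2 = -9)
O = -264 (O = -2 - 262 = -264)
W(U, x) = -7/4 (W(U, x) = -¾ - 1 = -7/4)
r = -11/4 (r = -7/4 - 1 = -11/4 ≈ -2.7500)
g = 1/477 ≈ 0.0020964
B(X) = -35/4 + X² (B(X) = (X*X - 11/4) - 6 = (X² - 11/4) - 6 = (-11/4 + X²) - 6 = -35/4 + X²)
(O + g)*B(-4) = (-264 + 1/477)*(-35/4 + (-4)²) = -125927*(-35/4 + 16)/477 = -125927/477*29/4 = -3651883/1908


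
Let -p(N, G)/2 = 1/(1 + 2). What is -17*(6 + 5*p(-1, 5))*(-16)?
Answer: 2176/3 ≈ 725.33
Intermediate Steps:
p(N, G) = -2/3 (p(N, G) = -2/(1 + 2) = -2/3)
-17*(6 + 5*p(-1, 5))*(-16) = -17*(6 + 5*(-2/3))*(-16) = -17*(6 - 10/3)*(-16) = -17*8/3*(-16) = -136/3*(-16) = 2176/3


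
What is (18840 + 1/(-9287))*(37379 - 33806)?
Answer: 625157373267/9287 ≈ 6.7315e+7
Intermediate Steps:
(18840 + 1/(-9287))*(37379 - 33806) = (18840 - 1/9287)*3573 = (174967079/9287)*3573 = 625157373267/9287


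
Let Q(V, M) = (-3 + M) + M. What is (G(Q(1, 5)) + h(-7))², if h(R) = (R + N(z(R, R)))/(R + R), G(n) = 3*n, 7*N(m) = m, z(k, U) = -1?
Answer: 1110916/2401 ≈ 462.69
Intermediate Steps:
Q(V, M) = -3 + 2*M
N(m) = m/7
h(R) = (-⅐ + R)/(2*R) (h(R) = (R + (⅐)*(-1))/(R + R) = (R - ⅐)/((2*R)) = (-⅐ + R)*(1/(2*R)) = (-⅐ + R)/(2*R))
(G(Q(1, 5)) + h(-7))² = (3*(-3 + 2*5) + (1/14)*(-1 + 7*(-7))/(-7))² = (3*(-3 + 10) + (1/14)*(-⅐)*(-1 - 49))² = (3*7 + (1/14)*(-⅐)*(-50))² = (21 + 25/49)² = (1054/49)² = 1110916/2401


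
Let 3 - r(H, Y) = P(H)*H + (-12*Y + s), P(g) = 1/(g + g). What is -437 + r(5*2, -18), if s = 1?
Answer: -1303/2 ≈ -651.50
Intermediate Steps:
P(g) = 1/(2*g)
r(H, Y) = 3/2 + 12*Y (r(H, Y) = 3 - ((1/(2*H))*H + (-12*Y + 1)) = 3 - (1/2 + (1 - 12*Y)) = 3 - (3/2 - 12*Y) = 3 + (-3/2 + 12*Y) = 3/2 + 12*Y)
-437 + r(5*2, -18) = -437 + (3/2 + 12*(-18)) = -437 + (3/2 - 216) = -437 - 429/2 = -1303/2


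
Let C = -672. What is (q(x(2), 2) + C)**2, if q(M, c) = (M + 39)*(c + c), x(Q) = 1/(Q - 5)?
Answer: 2408704/9 ≈ 2.6763e+5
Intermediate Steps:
x(Q) = 1/(-5 + Q)
q(M, c) = 2*c*(39 + M) (q(M, c) = (39 + M)*(2*c) = 2*c*(39 + M))
(q(x(2), 2) + C)**2 = (2*2*(39 + 1/(-5 + 2)) - 672)**2 = (2*2*(39 + 1/(-3)) - 672)**2 = (2*2*(39 - 1/3) - 672)**2 = (2*2*(116/3) - 672)**2 = (464/3 - 672)**2 = (-1552/3)**2 = 2408704/9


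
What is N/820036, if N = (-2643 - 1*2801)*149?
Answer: -202789/205009 ≈ -0.98917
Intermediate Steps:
N = -811156 (N = (-2643 - 2801)*149 = -5444*149 = -811156)
N/820036 = -811156/820036 = -811156*1/820036 = -202789/205009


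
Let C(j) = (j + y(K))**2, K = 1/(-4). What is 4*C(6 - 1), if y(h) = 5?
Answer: 400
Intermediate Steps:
K = -1/4 ≈ -0.25000
C(j) = (5 + j)**2 (C(j) = (j + 5)**2 = (5 + j)**2)
4*C(6 - 1) = 4*(5 + (6 - 1))**2 = 4*(5 + 5)**2 = 4*10**2 = 4*100 = 400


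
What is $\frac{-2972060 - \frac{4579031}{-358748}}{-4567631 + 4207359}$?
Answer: $\frac{1066216001849}{129246859456} \approx 8.2495$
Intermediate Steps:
$\frac{-2972060 - \frac{4579031}{-358748}}{-4567631 + 4207359} = \frac{-2972060 - - \frac{4579031}{358748}}{-360272} = \left(-2972060 + \frac{4579031}{358748}\right) \left(- \frac{1}{360272}\right) = \left(- \frac{1066216001849}{358748}\right) \left(- \frac{1}{360272}\right) = \frac{1066216001849}{129246859456}$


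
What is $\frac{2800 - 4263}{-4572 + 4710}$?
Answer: $- \frac{1463}{138} \approx -10.601$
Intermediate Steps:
$\frac{2800 - 4263}{-4572 + 4710} = - \frac{1463}{138}$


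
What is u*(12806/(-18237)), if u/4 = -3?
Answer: 51224/6079 ≈ 8.4264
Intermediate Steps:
u = -12 (u = 4*(-3) = -12)
u*(12806/(-18237)) = -153672/(-18237) = -153672*(-1)/18237 = -12*(-12806/18237) = 51224/6079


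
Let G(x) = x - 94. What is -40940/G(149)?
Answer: -8188/11 ≈ -744.36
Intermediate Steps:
G(x) = -94 + x
-40940/G(149) = -40940/(-94 + 149) = -40940/55 = -40940*1/55 = -8188/11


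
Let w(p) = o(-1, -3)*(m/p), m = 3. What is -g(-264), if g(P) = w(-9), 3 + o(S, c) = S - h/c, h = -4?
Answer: -16/9 ≈ -1.7778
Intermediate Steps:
o(S, c) = -3 + S + 4/c (o(S, c) = -3 + (S - (-4)/c) = -3 + (S + 4/c) = -3 + S + 4/c)
w(p) = -16/p (w(p) = (-3 - 1 + 4/(-3))*(3/p) = (-3 - 1 + 4*(-1/3))*(3/p) = (-3 - 1 - 4/3)*(3/p) = -16/p)
g(P) = 16/9 (g(P) = -16/(-9) = -16*(-1/9) = 16/9)
-g(-264) = -1*16/9 = -16/9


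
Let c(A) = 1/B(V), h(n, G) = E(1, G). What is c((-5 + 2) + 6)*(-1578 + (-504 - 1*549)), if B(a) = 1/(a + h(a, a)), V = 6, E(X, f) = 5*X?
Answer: -28941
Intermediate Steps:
h(n, G) = 5 (h(n, G) = 5*1 = 5)
B(a) = 1/(5 + a) (B(a) = 1/(a + 5) = 1/(5 + a))
c(A) = 11 (c(A) = 1/(1/(5 + 6)) = 1/(1/11) = 11)
c((-5 + 2) + 6)*(-1578 + (-504 - 1*549)) = 11*(-1578 + (-504 - 1*549)) = 11*(-1578 + (-504 - 549)) = 11*(-1578 - 1053) = 11*(-2631) = -28941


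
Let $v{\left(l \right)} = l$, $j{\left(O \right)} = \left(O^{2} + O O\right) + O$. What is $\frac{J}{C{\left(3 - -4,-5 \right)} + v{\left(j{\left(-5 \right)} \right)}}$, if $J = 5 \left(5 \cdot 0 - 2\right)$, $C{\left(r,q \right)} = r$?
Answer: $- \frac{5}{26} \approx -0.19231$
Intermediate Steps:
$j{\left(O \right)} = O + 2 O^{2}$ ($j{\left(O \right)} = \left(O^{2} + O^{2}\right) + O = 2 O^{2} + O = O + 2 O^{2}$)
$J = -10$ ($J = 5 \left(0 - 2\right) = 5 \left(-2\right) = -10$)
$\frac{J}{C{\left(3 - -4,-5 \right)} + v{\left(j{\left(-5 \right)} \right)}} = \frac{1}{\left(3 - -4\right) - 5 \left(1 + 2 \left(-5\right)\right)} \left(-10\right) = \frac{1}{\left(3 + 4\right) - 5 \left(1 - 10\right)} \left(-10\right) = \frac{1}{7 - -45} \left(-10\right) = \frac{1}{7 + 45} \left(-10\right) = \frac{1}{52} \left(-10\right) = - \frac{5}{26}$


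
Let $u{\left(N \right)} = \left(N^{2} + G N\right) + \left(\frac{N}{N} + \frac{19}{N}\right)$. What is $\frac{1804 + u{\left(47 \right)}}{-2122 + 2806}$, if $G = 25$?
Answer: $\frac{121951}{16074} \approx 7.5868$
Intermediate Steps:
$u{\left(N \right)} = 1 + N^{2} + \frac{19}{N} + 25 N$ ($u{\left(N \right)} = \left(N^{2} + 25 N\right) + \left(\frac{N}{N} + \frac{19}{N}\right) = \left(N^{2} + 25 N\right) + \left(1 + \frac{19}{N}\right) = 1 + N^{2} + \frac{19}{N} + 25 N$)
$\frac{1804 + u{\left(47 \right)}}{-2122 + 2806} = \frac{1804 + \left(1 + 47^{2} + \frac{19}{47} + 25 \cdot 47\right)}{-2122 + 2806} = \frac{1804 + \left(1 + 2209 + 19 \cdot \frac{1}{47} + 1175\right)}{684} = \left(1804 + \left(1 + 2209 + \frac{19}{47} + 1175\right)\right) \frac{1}{684} = \left(1804 + \frac{159114}{47}\right) \frac{1}{684} = \frac{243902}{47} \cdot \frac{1}{684} = \frac{121951}{16074}$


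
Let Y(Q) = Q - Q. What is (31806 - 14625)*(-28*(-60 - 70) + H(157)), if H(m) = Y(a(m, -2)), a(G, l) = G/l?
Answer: 62538840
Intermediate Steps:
Y(Q) = 0
H(m) = 0
(31806 - 14625)*(-28*(-60 - 70) + H(157)) = (31806 - 14625)*(-28*(-60 - 70) + 0) = 17181*(-28*(-130) + 0) = 17181*(3640 + 0) = 17181*3640 = 62538840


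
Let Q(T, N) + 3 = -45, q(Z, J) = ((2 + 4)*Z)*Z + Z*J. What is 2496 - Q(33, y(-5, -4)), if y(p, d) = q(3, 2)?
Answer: 2544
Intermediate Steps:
q(Z, J) = 6*Z² + J*Z (q(Z, J) = (6*Z)*Z + J*Z = 6*Z² + J*Z)
y(p, d) = 60 (y(p, d) = 3*(2 + 6*3) = 3*(2 + 18) = 3*20 = 60)
Q(T, N) = -48 (Q(T, N) = -3 - 45 = -48)
2496 - Q(33, y(-5, -4)) = 2496 - 1*(-48) = 2496 + 48 = 2544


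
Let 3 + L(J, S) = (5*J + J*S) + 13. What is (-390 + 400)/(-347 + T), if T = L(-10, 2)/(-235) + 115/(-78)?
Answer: -36660/1276571 ≈ -0.028718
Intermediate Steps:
L(J, S) = 10 + 5*J + J*S (L(J, S) = -3 + ((5*J + J*S) + 13) = -3 + (13 + 5*J + J*S) = 10 + 5*J + J*S)
T = -4469/3666 (T = (10 + 5*(-10) - 10*2)/(-235) + 115/(-78) = (10 - 50 - 20)*(-1/235) + 115*(-1/78) = -60*(-1/235) - 115/78 = 12/47 - 115/78 = -4469/3666 ≈ -1.2190)
(-390 + 400)/(-347 + T) = (-390 + 400)/(-347 - 4469/3666) = 10/(-1276571/3666) = 10*(-3666/1276571) = -36660/1276571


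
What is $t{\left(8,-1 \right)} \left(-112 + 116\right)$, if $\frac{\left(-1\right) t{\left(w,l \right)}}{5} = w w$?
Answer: $-1280$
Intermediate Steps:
$t{\left(w,l \right)} = - 5 w^{2}$ ($t{\left(w,l \right)} = - 5 w w = - 5 w^{2}$)
$t{\left(8,-1 \right)} \left(-112 + 116\right) = - 5 \cdot 8^{2} \left(-112 + 116\right) = \left(-5\right) 64 \cdot 4 = \left(-320\right) 4 = -1280$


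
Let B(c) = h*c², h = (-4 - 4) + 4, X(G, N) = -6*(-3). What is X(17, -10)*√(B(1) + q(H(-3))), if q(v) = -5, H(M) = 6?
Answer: 54*I ≈ 54.0*I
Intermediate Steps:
X(G, N) = 18
h = -4 (h = -8 + 4 = -4)
B(c) = -4*c²
X(17, -10)*√(B(1) + q(H(-3))) = 18*√(-4*1² - 5) = 18*√(-4*1 - 5) = 18*√(-4 - 5) = 18*√(-9) = 18*(3*I) = 54*I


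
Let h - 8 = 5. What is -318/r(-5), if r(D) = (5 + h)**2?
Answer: -53/54 ≈ -0.98148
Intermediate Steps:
h = 13 (h = 8 + 5 = 13)
r(D) = 324 (r(D) = (5 + 13)**2 = 18**2 = 324)
-318/r(-5) = -318/324 = -318*1/324 = -53/54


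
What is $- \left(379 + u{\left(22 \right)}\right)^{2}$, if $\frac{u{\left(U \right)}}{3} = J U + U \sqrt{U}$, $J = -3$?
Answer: $-128593 - 23892 \sqrt{22} \approx -2.4066 \cdot 10^{5}$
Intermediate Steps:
$u{\left(U \right)} = - 9 U + 3 U^{\frac{3}{2}}$ ($u{\left(U \right)} = 3 \left(- 3 U + U \sqrt{U}\right) = 3 \left(- 3 U + U^{\frac{3}{2}}\right) = 3 \left(U^{\frac{3}{2}} - 3 U\right) = - 9 U + 3 U^{\frac{3}{2}}$)
$- \left(379 + u{\left(22 \right)}\right)^{2} = - \left(379 + \left(\left(-9\right) 22 + 3 \cdot 22^{\frac{3}{2}}\right)\right)^{2} = - \left(379 - \left(198 - 3 \cdot 22 \sqrt{22}\right)\right)^{2} = - \left(379 - \left(198 - 66 \sqrt{22}\right)\right)^{2} = - \left(181 + 66 \sqrt{22}\right)^{2}$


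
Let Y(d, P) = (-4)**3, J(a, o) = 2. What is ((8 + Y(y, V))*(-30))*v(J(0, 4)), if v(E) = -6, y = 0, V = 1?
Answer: -10080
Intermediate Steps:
Y(d, P) = -64
((8 + Y(y, V))*(-30))*v(J(0, 4)) = ((8 - 64)*(-30))*(-6) = -56*(-30)*(-6) = 1680*(-6) = -10080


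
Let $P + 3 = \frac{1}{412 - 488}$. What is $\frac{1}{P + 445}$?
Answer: $\frac{76}{33591} \approx 0.0022625$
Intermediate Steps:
$P = - \frac{229}{76}$ ($P = -3 + \frac{1}{412 - 488} = -3 + \frac{1}{-76} = -3 - \frac{1}{76} = - \frac{229}{76} \approx -3.0132$)
$\frac{1}{P + 445} = \frac{1}{- \frac{229}{76} + 445} = \frac{1}{\frac{33591}{76}} = \frac{76}{33591}$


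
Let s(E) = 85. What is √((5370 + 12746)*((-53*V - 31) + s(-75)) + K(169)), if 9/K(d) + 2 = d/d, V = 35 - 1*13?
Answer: I*√20145001 ≈ 4488.3*I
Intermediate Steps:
V = 22 (V = 35 - 13 = 22)
K(d) = -9 (K(d) = 9/(-2 + d/d) = 9/(-2 + 1) = 9/(-1) = 9*(-1) = -9)
√((5370 + 12746)*((-53*V - 31) + s(-75)) + K(169)) = √((5370 + 12746)*((-53*22 - 31) + 85) - 9) = √(18116*((-1166 - 31) + 85) - 9) = √(18116*(-1197 + 85) - 9) = √(18116*(-1112) - 9) = √(-20144992 - 9) = √(-20145001) = I*√20145001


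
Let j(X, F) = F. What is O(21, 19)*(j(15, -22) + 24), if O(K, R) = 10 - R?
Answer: -18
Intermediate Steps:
O(21, 19)*(j(15, -22) + 24) = (10 - 1*19)*(-22 + 24) = (10 - 19)*2 = -9*2 = -18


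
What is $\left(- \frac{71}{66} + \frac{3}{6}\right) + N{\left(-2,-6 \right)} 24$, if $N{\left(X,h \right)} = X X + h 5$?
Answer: $- \frac{20611}{33} \approx -624.58$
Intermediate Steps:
$N{\left(X,h \right)} = X^{2} + 5 h$
$\left(- \frac{71}{66} + \frac{3}{6}\right) + N{\left(-2,-6 \right)} 24 = \left(- \frac{71}{66} + \frac{3}{6}\right) + \left(\left(-2\right)^{2} + 5 \left(-6\right)\right) 24 = \left(\left(-71\right) \frac{1}{66} + 3 \cdot \frac{1}{6}\right) + \left(4 - 30\right) 24 = \left(- \frac{71}{66} + \frac{1}{2}\right) - 624 = - \frac{19}{33} - 624 = - \frac{20611}{33}$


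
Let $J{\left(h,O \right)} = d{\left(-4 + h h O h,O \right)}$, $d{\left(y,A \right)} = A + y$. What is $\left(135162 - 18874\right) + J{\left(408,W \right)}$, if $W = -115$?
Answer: $-7810374711$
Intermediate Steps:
$J{\left(h,O \right)} = -4 + O + O h^{3}$ ($J{\left(h,O \right)} = O + \left(-4 + h h O h\right) = O + \left(-4 + h^{2} O h\right) = O + \left(-4 + O h^{2} h\right) = O + \left(-4 + O h^{3}\right) = -4 + O + O h^{3}$)
$\left(135162 - 18874\right) + J{\left(408,W \right)} = \left(135162 - 18874\right) - \left(119 + 7810490880\right) = 116288 - 7810490999 = -7810374711$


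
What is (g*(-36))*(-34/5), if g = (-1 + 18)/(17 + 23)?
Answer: 2601/25 ≈ 104.04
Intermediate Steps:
g = 17/40 ≈ 0.42500
(g*(-36))*(-34/5) = ((17/40)*(-36))*(-34/5) = -(-2601)/(5*5) = -153/10*(-34/5) = 2601/25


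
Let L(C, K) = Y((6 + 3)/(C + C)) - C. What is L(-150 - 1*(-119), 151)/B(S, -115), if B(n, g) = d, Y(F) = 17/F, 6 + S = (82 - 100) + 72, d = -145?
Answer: 155/261 ≈ 0.59387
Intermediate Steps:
S = 48 (S = -6 + ((82 - 100) + 72) = -6 + (-18 + 72) = -6 + 54 = 48)
L(C, K) = 25*C/9 (L(C, K) = 17/(((6 + 3)/(C + C))) - C = 17/((9/((2*C)))) - C = 17/((9*(1/(2*C)))) - C = 17/((9/(2*C))) - C = 17*(2*C/9) - C = 34*C/9 - C = 25*C/9)
B(n, g) = -145
L(-150 - 1*(-119), 151)/B(S, -115) = (25*(-150 - 1*(-119))/9)/(-145) = (25*(-150 + 119)/9)*(-1/145) = ((25/9)*(-31))*(-1/145) = -775/9*(-1/145) = 155/261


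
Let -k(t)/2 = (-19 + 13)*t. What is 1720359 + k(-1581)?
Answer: 1701387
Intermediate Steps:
k(t) = 12*t (k(t) = -2*(-19 + 13)*t = -(-12)*t = 12*t)
1720359 + k(-1581) = 1720359 + 12*(-1581) = 1720359 - 18972 = 1701387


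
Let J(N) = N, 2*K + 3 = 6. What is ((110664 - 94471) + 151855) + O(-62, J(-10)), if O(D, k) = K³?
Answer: 1344411/8 ≈ 1.6805e+5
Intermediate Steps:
K = 3/2 (K = -3/2 + (½)*6 = -3/2 + 3 = 3/2 ≈ 1.5000)
O(D, k) = 27/8 (O(D, k) = (3/2)³ = 27/8)
((110664 - 94471) + 151855) + O(-62, J(-10)) = ((110664 - 94471) + 151855) + 27/8 = (16193 + 151855) + 27/8 = 168048 + 27/8 = 1344411/8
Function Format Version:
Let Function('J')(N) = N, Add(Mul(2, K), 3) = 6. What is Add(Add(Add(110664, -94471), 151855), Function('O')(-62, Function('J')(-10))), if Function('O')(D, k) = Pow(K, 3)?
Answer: Rational(1344411, 8) ≈ 1.6805e+5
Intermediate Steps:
K = Rational(3, 2) (K = Add(Rational(-3, 2), Mul(Rational(1, 2), 6)) = Add(Rational(-3, 2), 3) = Rational(3, 2) ≈ 1.5000)
Function('O')(D, k) = Rational(27, 8) (Function('O')(D, k) = Pow(Rational(3, 2), 3) = Rational(27, 8))
Add(Add(Add(110664, -94471), 151855), Function('O')(-62, Function('J')(-10))) = Add(Add(Add(110664, -94471), 151855), Rational(27, 8)) = Add(Add(16193, 151855), Rational(27, 8)) = Add(168048, Rational(27, 8)) = Rational(1344411, 8)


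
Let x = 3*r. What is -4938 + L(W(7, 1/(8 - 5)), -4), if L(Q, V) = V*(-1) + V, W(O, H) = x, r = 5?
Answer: -4938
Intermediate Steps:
x = 15 (x = 3*5 = 15)
W(O, H) = 15
L(Q, V) = 0 (L(Q, V) = -V + V = 0)
-4938 + L(W(7, 1/(8 - 5)), -4) = -4938 + 0 = -4938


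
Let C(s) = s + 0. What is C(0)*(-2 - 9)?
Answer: 0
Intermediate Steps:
C(s) = s
C(0)*(-2 - 9) = 0*(-2 - 9) = 0*(-11) = 0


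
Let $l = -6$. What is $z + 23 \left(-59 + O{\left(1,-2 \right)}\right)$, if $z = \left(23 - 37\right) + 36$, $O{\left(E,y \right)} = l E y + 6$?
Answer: $-921$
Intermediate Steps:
$O{\left(E,y \right)} = 6 - 6 E y$ ($O{\left(E,y \right)} = - 6 E y + 6 = 6 - 6 E y$)
$z = 22$ ($z = -14 + 36 = 22$)
$z + 23 \left(-59 + O{\left(1,-2 \right)}\right) = 22 + 23 \left(-59 - \left(-6 + 6 \left(-2\right)\right)\right) = 22 + 23 \left(-59 + \left(6 + 12\right)\right) = 22 + 23 \left(-59 + 18\right) = 22 + 23 \left(-41\right) = 22 - 943 = -921$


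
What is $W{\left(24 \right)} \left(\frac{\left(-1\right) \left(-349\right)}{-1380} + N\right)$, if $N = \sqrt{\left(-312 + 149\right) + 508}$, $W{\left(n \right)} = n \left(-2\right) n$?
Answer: $\frac{33504}{115} - 1152 \sqrt{345} \approx -21106.0$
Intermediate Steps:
$W{\left(n \right)} = - 2 n^{2}$ ($W{\left(n \right)} = - 2 n n = - 2 n^{2}$)
$N = \sqrt{345}$ ($N = \sqrt{-163 + 508} = \sqrt{345} \approx 18.574$)
$W{\left(24 \right)} \left(\frac{\left(-1\right) \left(-349\right)}{-1380} + N\right) = - 2 \cdot 24^{2} \left(\frac{\left(-1\right) \left(-349\right)}{-1380} + \sqrt{345}\right) = \left(-2\right) 576 \left(349 \left(- \frac{1}{1380}\right) + \sqrt{345}\right) = - 1152 \left(- \frac{349}{1380} + \sqrt{345}\right) = \frac{33504}{115} - 1152 \sqrt{345}$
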